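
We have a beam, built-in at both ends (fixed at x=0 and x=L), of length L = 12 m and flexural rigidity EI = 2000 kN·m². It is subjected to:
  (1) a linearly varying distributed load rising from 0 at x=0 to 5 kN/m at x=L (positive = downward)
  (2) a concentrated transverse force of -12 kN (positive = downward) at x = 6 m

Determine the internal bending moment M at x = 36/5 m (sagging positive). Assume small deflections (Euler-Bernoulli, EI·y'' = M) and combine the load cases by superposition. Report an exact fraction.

M(36/5) = 102/25 kN·m

Load 1 — triangular load w₀=5 kN/m (0→w₀ over full span):
  M_1 = 3w₀Lx/20 - w₀L²/30 - w₀x³/(6L) = 3·5·12·(36/5)/20 - 5·12²/30 - 5·(36/5)³/(6·12) = 372/25 kN·m
Load 2 — point force P=-12 kN at a=6 m (b=L-a=6):
  M_2 = Pa²(a+3b)(L-x)/L³ - Pa²b/L²  [x>a] = (-12)·6²·(6+3·6)·(12-(36/5))/12³ - (-12)·6²·6/12² = -54/5 kN·m
Superposition: M = Σ M_i = 102/25 kN·m ≈ 4.080000 kN·m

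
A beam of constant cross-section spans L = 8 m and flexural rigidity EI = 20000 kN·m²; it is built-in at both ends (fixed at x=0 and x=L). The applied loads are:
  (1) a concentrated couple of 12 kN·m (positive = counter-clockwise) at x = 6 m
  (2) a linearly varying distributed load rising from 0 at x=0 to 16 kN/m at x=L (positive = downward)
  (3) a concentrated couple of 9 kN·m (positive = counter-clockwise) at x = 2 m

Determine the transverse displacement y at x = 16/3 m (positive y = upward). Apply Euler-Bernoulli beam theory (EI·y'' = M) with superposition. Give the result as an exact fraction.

Load 1 — applied couple M₀=12 kN·m at a=6 m (b=L-a=2):
  y_1 = (R_Ax³/6 - M_Ax²/2)/EI  [x≤a] with R_A=27/16, M_A=15/4 = ((27/16)·(16/3)³/6 - (15/4)·(16/3)²/2)/20000 = -1/1875 m
Load 2 — triangular load w₀=16 kN/m (0→w₀ over full span):
  y_2 = -w₀x²(L-x)²(x+2L)/(120LEI) = -16·(16/3)²·(8-(16/3))²·((16/3)+2·8)/(120·8·20000) = -8192/2278125 m
Load 3 — applied couple M₀=9 kN·m at a=2 m (b=L-a=6):
  y_3 = (R_Ax³/6 - M_Ax²/2 - M₀(x-a)²/2)/EI  [x>a] with R_A=81/64, M_A=-27/16 = ((81/64)·(16/3)³/6 - (-27/16)·(16/3)²/2 - 9·((16/3)-2)²/2)/20000 = 3/10000 m
Superposition: y = Σ y_i = -139577/36450000 m ≈ -0.003829 m

y(16/3) = -139577/36450000 m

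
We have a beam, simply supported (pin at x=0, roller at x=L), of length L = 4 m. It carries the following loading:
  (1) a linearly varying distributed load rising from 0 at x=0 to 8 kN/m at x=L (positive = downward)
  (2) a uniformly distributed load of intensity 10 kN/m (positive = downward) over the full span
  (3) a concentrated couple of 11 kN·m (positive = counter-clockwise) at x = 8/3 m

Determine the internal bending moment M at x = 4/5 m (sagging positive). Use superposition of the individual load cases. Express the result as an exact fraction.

M(4/5) = 2387/125 kN·m

Load 1 — triangular load w₀=8 kN/m (0→w₀ over full span):
  M_1 = w₀Lx/6 - w₀x³/(6L) = 8·4·(4/5)/6 - 8·(4/5)³/(6·4) = 512/125 kN·m
Load 2 — uniform load w=10 kN/m over full span:
  M_2 = wx(L-x)/2 = 10·(4/5)·(4-(4/5))/2 = 64/5 kN·m
Load 3 — applied couple M₀=11 kN·m at a=8/3 m (b=L-a=4/3):
  M_3 = M₀x/L  [x≤a] = 11·(4/5)/4 = 11/5 kN·m
Superposition: M = Σ M_i = 2387/125 kN·m ≈ 19.096000 kN·m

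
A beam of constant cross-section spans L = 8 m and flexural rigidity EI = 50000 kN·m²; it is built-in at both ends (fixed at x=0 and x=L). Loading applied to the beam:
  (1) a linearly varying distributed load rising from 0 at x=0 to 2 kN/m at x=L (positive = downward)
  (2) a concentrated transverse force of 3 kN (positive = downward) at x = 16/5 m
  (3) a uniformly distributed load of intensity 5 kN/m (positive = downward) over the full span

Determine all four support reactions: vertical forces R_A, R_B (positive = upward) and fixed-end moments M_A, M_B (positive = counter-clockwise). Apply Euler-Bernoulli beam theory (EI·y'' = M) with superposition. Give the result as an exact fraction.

Load 1 — triangular load w₀=2 kN/m (0→w₀ over full span):
  R_A = 3w₀L/20 = 3·2·8/20 = 12/5 kN
  M_A = w₀L²/30 = 2·8²/30 = 64/15 kN·m
  R_B = 7w₀L/20 = 7·2·8/20 = 28/5 kN
  M_B = -w₀L²/20 = -2·8²/20 = -32/5 kN·m
Load 2 — point force P=3 kN at a=16/5 m (b=L-a=24/5):
  R_A = Pb²(3a+b)/L³ = 3·(24/5)²·(3·(16/5)+(24/5))/8³ = 243/125 kN
  M_A = Pab²/L² = 3·(16/5)·(24/5)²/8² = 432/125 kN·m
  R_B = Pa²(a+3b)/L³ = 3·(16/5)²·((16/5)+3·(24/5))/8³ = 132/125 kN
  M_B = -Pa²b/L² = -3·(16/5)²·(24/5)/8² = -288/125 kN·m
Load 3 — uniform load w=5 kN/m over full span:
  R_A = wL/2 = 5·8/2 = 20 kN
  M_A = wL²/12 = 5·8²/12 = 80/3 kN·m
  R_B = wL/2 = 5·8/2 = 20 kN
  M_B = -wL²/12 = -5·8²/12 = -80/3 kN·m
Superposition: R_A = 3043/125 kN, M_A = 12896/375 kN·m, R_B = 3332/125 kN, M_B = -13264/375 kN·m

R_A = 3043/125 kN, M_A = 12896/375 kN·m, R_B = 3332/125 kN, M_B = -13264/375 kN·m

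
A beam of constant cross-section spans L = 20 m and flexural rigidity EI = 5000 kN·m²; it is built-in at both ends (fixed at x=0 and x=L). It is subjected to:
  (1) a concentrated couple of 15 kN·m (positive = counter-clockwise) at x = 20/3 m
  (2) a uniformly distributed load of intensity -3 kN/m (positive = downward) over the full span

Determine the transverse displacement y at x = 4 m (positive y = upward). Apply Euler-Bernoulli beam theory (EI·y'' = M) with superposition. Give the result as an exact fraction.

y(4) = 196/1875 m

Load 1 — applied couple M₀=15 kN·m at a=20/3 m (b=L-a=40/3):
  y_1 = (R_Ax³/6 - M_Ax²/2)/EI  [x≤a] with R_A=1, M_A=0 = (1·4³/6 - 0·4²/2)/5000 = 4/1875 m
Load 2 — uniform load w=-3 kN/m over full span:
  y_2 = -wx²(L-x)²/(24EI) = -(-3)·4²·(20-4)²/(24·5000) = 64/625 m
Superposition: y = Σ y_i = 196/1875 m ≈ 0.104533 m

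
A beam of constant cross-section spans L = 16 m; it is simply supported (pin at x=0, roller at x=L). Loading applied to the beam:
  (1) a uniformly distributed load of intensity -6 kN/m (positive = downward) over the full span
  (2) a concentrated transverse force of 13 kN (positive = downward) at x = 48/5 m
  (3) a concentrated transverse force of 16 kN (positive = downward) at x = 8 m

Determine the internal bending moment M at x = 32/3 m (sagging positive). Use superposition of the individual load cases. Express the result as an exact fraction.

M(32/3) = -432/5 kN·m

Load 1 — uniform load w=-6 kN/m over full span:
  M_1 = wx(L-x)/2 = (-6)·(32/3)·(16-(32/3))/2 = -512/3 kN·m
Load 2 — point force P=13 kN at a=48/5 m (b=L-a=32/5):
  M_2 = Pa(L-x)/L  [x>a] = 13·(48/5)·(16-(32/3))/16 = 208/5 kN·m
Load 3 — point force P=16 kN at a=8 m (b=L-a=8):
  M_3 = Pa(L-x)/L  [x>a] = 16·8·(16-(32/3))/16 = 128/3 kN·m
Superposition: M = Σ M_i = -432/5 kN·m ≈ -86.400000 kN·m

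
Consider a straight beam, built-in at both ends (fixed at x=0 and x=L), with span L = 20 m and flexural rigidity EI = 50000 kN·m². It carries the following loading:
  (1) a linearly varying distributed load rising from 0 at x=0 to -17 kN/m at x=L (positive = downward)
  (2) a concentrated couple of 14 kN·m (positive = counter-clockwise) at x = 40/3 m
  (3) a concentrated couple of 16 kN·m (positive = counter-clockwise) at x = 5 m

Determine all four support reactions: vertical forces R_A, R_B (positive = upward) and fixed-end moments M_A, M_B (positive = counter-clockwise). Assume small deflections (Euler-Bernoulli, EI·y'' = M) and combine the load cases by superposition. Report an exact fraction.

R_A = -295/6 kN, M_A = -225 kN·m, R_B = -725/6 kN, M_B = 345 kN·m

Load 1 — triangular load w₀=-17 kN/m (0→w₀ over full span):
  R_A = 3w₀L/20 = 3·(-17)·20/20 = -51 kN
  M_A = w₀L²/30 = (-17)·20²/30 = -680/3 kN·m
  R_B = 7w₀L/20 = 7·(-17)·20/20 = -119 kN
  M_B = -w₀L²/20 = -(-17)·20²/20 = 340 kN·m
Load 2 — applied couple M₀=14 kN·m at a=40/3 m (b=L-a=20/3):
  R_A = 6M₀ab/L³ = 6·14·(40/3)·(20/3)/20³ = 14/15 kN
  M_A = M₀b(2a-b)/L² = 14·(20/3)·(2·(40/3)-(20/3))/20² = 14/3 kN·m
  R_B = -6M₀ab/L³ = -6·14·(40/3)·(20/3)/20³ = -14/15 kN
  M_B = M₀a(2b-a)/L² = 14·(40/3)·(2·(20/3)-(40/3))/20² = 0 kN·m
Load 3 — applied couple M₀=16 kN·m at a=5 m (b=L-a=15):
  R_A = 6M₀ab/L³ = 6·16·5·15/20³ = 9/10 kN
  M_A = M₀b(2a-b)/L² = 16·15·(2·5-15)/20² = -3 kN·m
  R_B = -6M₀ab/L³ = -6·16·5·15/20³ = -9/10 kN
  M_B = M₀a(2b-a)/L² = 16·5·(2·15-5)/20² = 5 kN·m
Superposition: R_A = -295/6 kN, M_A = -225 kN·m, R_B = -725/6 kN, M_B = 345 kN·m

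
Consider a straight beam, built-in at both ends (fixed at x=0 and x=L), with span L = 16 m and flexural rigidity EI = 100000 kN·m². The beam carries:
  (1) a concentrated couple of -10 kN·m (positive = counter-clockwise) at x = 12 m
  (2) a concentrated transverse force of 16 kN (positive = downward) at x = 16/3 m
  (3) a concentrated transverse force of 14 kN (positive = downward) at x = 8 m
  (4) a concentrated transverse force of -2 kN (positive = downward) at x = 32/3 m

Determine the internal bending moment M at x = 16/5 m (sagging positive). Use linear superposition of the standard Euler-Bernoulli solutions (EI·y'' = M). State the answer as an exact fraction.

M(16/5) = -289/72 kN·m

Load 1 — applied couple M₀=-10 kN·m at a=12 m (b=L-a=4):
  M_1 = R_Ax - M_A  [x≤a] with R_A=-45/64, M_A=-25/8 = (-45/64)·(16/5) - (-25/8) = 7/8 kN·m
Load 2 — point force P=16 kN at a=16/3 m (b=L-a=32/3):
  M_2 = Pb²(3a+b)x/L³ - Pab²/L²  [x≤a] = 16·(32/3)²·(3·(16/3)+(32/3))·(16/5)/16³ - 16·(16/3)·(32/3)²/16² = 0 kN·m
Load 3 — point force P=14 kN at a=8 m (b=L-a=8):
  M_3 = Pb²(3a+b)x/L³ - Pab²/L²  [x≤a] = 14·8²·(3·8+8)·(16/5)/16³ - 14·8·8²/16² = -28/5 kN·m
Load 4 — point force P=-2 kN at a=32/3 m (b=L-a=16/3):
  M_4 = Pb²(3a+b)x/L³ - Pab²/L²  [x≤a] = (-2)·(16/3)²·(3·(32/3)+(16/3))·(16/5)/16³ - (-2)·(32/3)·(16/3)²/16² = 32/45 kN·m
Superposition: M = Σ M_i = -289/72 kN·m ≈ -4.013889 kN·m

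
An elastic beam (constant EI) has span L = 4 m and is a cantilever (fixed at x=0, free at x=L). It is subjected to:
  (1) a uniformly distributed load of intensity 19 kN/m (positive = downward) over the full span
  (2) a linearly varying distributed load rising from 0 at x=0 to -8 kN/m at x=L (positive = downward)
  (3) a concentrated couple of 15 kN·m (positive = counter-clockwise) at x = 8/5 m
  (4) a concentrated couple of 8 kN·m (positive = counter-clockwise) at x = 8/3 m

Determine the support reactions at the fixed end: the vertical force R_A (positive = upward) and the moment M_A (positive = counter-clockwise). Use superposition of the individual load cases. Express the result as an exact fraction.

R_A = 60 kN, M_A = 259/3 kN·m

Load 1 — uniform load w=19 kN/m over full span:
  R_A = wL = 19·4 = 76 kN
  M_A = wL²/2 = 19·4²/2 = 152 kN·m
Load 2 — triangular load w₀=-8 kN/m (0→w₀ over full span):
  R_A = w₀L/2 = (-8)·4/2 = -16 kN
  M_A = w₀L²/3 = (-8)·4²/3 = -128/3 kN·m
Load 3 — applied couple M₀=15 kN·m at a=8/5 m (b=L-a=12/5):
  R_A = 0 kN
  M_A = -M₀ = -15 kN·m
Load 4 — applied couple M₀=8 kN·m at a=8/3 m (b=L-a=4/3):
  R_A = 0 kN
  M_A = -M₀ = -8 kN·m
Superposition: R_A = 60 kN, M_A = 259/3 kN·m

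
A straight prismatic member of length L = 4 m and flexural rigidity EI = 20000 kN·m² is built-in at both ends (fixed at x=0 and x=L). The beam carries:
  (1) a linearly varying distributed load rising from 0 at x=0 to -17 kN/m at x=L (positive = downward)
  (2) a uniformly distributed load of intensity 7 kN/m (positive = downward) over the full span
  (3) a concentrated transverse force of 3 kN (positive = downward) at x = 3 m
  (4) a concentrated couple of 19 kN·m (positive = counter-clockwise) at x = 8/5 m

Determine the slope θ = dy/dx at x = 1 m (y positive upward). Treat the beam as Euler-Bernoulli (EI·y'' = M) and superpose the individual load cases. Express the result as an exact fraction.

θ(1) = 2329/32000000 rad

Load 1 — triangular load w₀=-17 kN/m (0→w₀ over full span):
  θ_1 = -w₀(2x(L-x)(L-2x)(x+2L)+x²(L-x)²)/(120LEI) = -(-17)·(2·1·(4-1)·(4-2·1)·(1+2·4)+1²·(4-1)²)/(120·4·20000) = 663/3200000 rad
Load 2 — uniform load w=7 kN/m over full span:
  θ_2 = -wx(L-x)(L-2x)/(12EI) = -7·1·(4-1)·(4-2·1)/(12·20000) = -7/40000 rad
Load 3 — point force P=3 kN at a=3 m (b=L-a=1):
  θ_3 = -Pb²x(2aL-(3a+b)x)/(2L³EI)  [x≤a] = -3·1²·1·(2·3·4-(3·3+1)·1)/(2·4³·20000) = -21/1280000 rad
Load 4 — applied couple M₀=19 kN·m at a=8/5 m (b=L-a=12/5):
  θ_4 = (R_Ax²/2 - M_Ax)/EI  [x≤a] with R_A=171/25, M_A=57/25 = ((171/25)·1²/2 - (57/25)·1)/20000 = 57/1000000 rad
Superposition: θ = Σ θ_i = 2329/32000000 rad ≈ 0.000073 rad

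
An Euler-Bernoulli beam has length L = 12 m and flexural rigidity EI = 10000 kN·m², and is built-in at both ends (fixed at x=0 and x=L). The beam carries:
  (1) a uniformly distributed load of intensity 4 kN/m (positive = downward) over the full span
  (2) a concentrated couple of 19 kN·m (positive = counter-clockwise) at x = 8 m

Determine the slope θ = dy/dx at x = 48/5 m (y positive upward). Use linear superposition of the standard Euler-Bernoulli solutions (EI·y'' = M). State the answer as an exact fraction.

Load 1 — uniform load w=4 kN/m over full span:
  θ_1 = -wx(L-x)(L-2x)/(12EI) = -4·(48/5)·(12-(48/5))·(12-2·(48/5))/(12·10000) = 432/78125 rad
Load 2 — applied couple M₀=19 kN·m at a=8 m (b=L-a=4):
  θ_2 = (R_Ax²/2 - M_Ax - M₀(x-a))/EI  [x>a] with R_A=19/9, M_A=19/3 = ((19/9)·(48/5)²/2 - (19/3)·(48/5) - 19·((48/5)-8))/10000 = 19/31250 rad
Superposition: θ = Σ θ_i = 959/156250 rad ≈ 0.006138 rad

θ(48/5) = 959/156250 rad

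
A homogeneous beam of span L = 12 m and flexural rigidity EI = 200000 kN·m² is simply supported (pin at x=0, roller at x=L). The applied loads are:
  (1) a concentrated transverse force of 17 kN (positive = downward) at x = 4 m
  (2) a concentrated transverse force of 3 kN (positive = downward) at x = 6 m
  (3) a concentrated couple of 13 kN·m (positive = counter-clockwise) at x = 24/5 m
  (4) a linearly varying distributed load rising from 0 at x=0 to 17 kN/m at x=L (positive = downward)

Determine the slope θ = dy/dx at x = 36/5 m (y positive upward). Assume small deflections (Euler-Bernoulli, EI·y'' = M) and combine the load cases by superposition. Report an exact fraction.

θ(36/5) = 1213529/1125000000 rad

Load 1 — point force P=17 kN at a=4 m (b=L-a=8):
  θ_1 = -Pa(2L²-6Lx+3x²+a²)/(6LEI)  [x>a] = -17·4·(2·12²-6·12·(36/5)+3·(36/5)²+4²)/(6·12·200000) = 391/1406250 rad
Load 2 — point force P=3 kN at a=6 m (b=L-a=6):
  θ_2 = -Pa(2L²-6Lx+3x²+a²)/(6LEI)  [x>a] = -3·6·(2·12²-6·12·(36/5)+3·(36/5)²+6²)/(6·12·200000) = 243/5000000 rad
Load 3 — applied couple M₀=13 kN·m at a=24/5 m (b=L-a=36/5):
  θ_3 = (M₀x²/(2L)-M₀(x-a)+C₁)/EI  [x>a] with C₁=M₀(3b²-L²)/(6L)=52/25 = (13·(36/5)²/(2·12)-13·((36/5)-(24/5))+(52/25))/200000 = -13/2500000 rad
Load 4 — triangular load w₀=17 kN/m (0→w₀ over full span):
  θ_4 = -w₀(7L⁴-30L²x²+15x⁴)/(360LEI) = -17·(7·12⁴-30·12²·(36/5)²+15·(36/5)⁴)/(360·12·200000) = 1479/1953125 rad
Superposition: θ = Σ θ_i = 1213529/1125000000 rad ≈ 0.001079 rad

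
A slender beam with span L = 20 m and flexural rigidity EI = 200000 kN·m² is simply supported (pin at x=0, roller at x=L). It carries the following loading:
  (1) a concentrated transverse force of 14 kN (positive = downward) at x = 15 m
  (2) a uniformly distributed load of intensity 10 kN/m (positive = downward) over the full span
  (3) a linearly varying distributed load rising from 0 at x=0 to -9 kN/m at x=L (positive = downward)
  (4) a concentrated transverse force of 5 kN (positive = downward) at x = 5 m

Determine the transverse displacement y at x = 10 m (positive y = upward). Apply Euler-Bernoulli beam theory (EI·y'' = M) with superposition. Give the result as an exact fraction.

y(10) = -1309/19200 m

Load 1 — point force P=14 kN at a=15 m (b=L-a=5):
  y_1 = -Pbx(L²-b²-x²)/(6LEI)  [x≤a] = -14·5·10·(20²-5²-10²)/(6·20·200000) = -77/9600 m
Load 2 — uniform load w=10 kN/m over full span:
  y_2 = -wx(L³-2Lx²+x³)/(24EI) = -10·10·(20³-2·20·10²+10³)/(24·200000) = -5/48 m
Load 3 — triangular load w₀=-9 kN/m (0→w₀ over full span):
  y_3 = -w₀x(7L⁴-10L²x²+3x⁴)/(360LEI) = -(-9)·10·(7·20⁴-10·20²·10²+3·10⁴)/(360·20·200000) = 3/64 m
Load 4 — point force P=5 kN at a=5 m (b=L-a=15):
  y_4 = -Pa(L-x)(2Lx-a²-x²)/(6LEI)  [x>a] = -5·5·(20-10)·(2·20·10-5²-10²)/(6·20·200000) = -11/3840 m
Superposition: y = Σ y_i = -1309/19200 m ≈ -0.068177 m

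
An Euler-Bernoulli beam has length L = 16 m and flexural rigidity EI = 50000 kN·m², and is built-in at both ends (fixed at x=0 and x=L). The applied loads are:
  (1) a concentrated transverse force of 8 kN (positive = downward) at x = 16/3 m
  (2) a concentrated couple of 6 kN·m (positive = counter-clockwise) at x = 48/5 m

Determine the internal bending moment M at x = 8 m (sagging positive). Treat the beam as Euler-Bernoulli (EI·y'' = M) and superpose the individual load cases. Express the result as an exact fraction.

M(8) = 428/45 kN·m

Load 1 — point force P=8 kN at a=16/3 m (b=L-a=32/3):
  M_1 = Pa²(a+3b)(L-x)/L³ - Pa²b/L²  [x>a] = 8·(16/3)²·((16/3)+3·(32/3))·(16-8)/16³ - 8·(16/3)²·(32/3)/16² = 64/9 kN·m
Load 2 — applied couple M₀=6 kN·m at a=48/5 m (b=L-a=32/5):
  M_2 = R_Ax - M_A  [x≤a] with R_A=27/50, M_A=48/25 = (27/50)·8 - (48/25) = 12/5 kN·m
Superposition: M = Σ M_i = 428/45 kN·m ≈ 9.511111 kN·m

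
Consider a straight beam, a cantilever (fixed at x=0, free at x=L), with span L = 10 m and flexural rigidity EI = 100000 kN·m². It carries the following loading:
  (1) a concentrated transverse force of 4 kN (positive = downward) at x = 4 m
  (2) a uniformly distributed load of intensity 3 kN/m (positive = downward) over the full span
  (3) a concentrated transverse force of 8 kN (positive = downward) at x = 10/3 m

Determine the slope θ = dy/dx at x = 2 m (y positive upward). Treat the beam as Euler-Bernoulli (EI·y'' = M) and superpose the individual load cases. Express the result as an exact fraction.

θ(2) = -229/75000 rad

Load 1 — point force P=4 kN at a=4 m (b=L-a=6):
  θ_1 = -Px(2a-x)/(2EI)  [x≤a] = -4·2·(2·4-2)/(2·100000) = -3/12500 rad
Load 2 — uniform load w=3 kN/m over full span:
  θ_2 = -wx(x²-3Lx+3L²)/(6EI) = -3·2·(2²-3·10·2+3·10²)/(6·100000) = -61/25000 rad
Load 3 — point force P=8 kN at a=10/3 m (b=L-a=20/3):
  θ_3 = -Px(2a-x)/(2EI)  [x≤a] = -8·2·(2·(10/3)-2)/(2·100000) = -7/18750 rad
Superposition: θ = Σ θ_i = -229/75000 rad ≈ -0.003053 rad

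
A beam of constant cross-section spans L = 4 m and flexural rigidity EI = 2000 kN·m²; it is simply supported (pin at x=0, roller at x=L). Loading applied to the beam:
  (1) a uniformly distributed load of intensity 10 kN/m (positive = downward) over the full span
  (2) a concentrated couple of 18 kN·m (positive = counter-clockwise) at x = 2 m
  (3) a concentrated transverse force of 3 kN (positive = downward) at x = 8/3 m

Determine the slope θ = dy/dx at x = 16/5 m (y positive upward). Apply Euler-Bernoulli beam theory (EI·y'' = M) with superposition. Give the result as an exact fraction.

Load 1 — uniform load w=10 kN/m over full span:
  θ_1 = -w(L³-6Lx²+4x³)/(24EI) = -10·(4³-6·4·(16/5)²+4·(16/5)³)/(24·2000) = 33/3125 rad
Load 2 — applied couple M₀=18 kN·m at a=2 m (b=L-a=2):
  θ_2 = (M₀x²/(2L)-M₀(x-a)+C₁)/EI  [x>a] with C₁=M₀(3b²-L²)/(6L)=-3 = (18·(16/5)²/(2·4)-18·((16/5)-2)+(-3))/2000 = -39/50000 rad
Load 3 — point force P=3 kN at a=8/3 m (b=L-a=4/3):
  θ_3 = -Pa(2L²-6Lx+3x²+a²)/(6LEI)  [x>a] = -3·(8/3)·(2·4²-6·4·(16/5)+3·(16/5)²+(8/3)²)/(6·4·2000) = 98/84375 rad
Superposition: θ = Σ θ_i = 14771/1350000 rad ≈ 0.010941 rad

θ(16/5) = 14771/1350000 rad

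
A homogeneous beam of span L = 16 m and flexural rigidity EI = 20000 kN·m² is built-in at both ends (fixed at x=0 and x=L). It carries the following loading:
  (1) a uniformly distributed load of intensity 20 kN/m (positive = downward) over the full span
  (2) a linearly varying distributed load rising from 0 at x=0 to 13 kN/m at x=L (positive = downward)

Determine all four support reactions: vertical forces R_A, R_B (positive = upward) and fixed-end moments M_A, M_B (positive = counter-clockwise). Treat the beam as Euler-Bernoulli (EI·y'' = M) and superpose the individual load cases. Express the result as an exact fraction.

R_A = 956/5 kN, M_A = 2688/5 kN·m, R_B = 1164/5 kN, M_B = -8896/15 kN·m

Load 1 — uniform load w=20 kN/m over full span:
  R_A = wL/2 = 20·16/2 = 160 kN
  M_A = wL²/12 = 20·16²/12 = 1280/3 kN·m
  R_B = wL/2 = 20·16/2 = 160 kN
  M_B = -wL²/12 = -20·16²/12 = -1280/3 kN·m
Load 2 — triangular load w₀=13 kN/m (0→w₀ over full span):
  R_A = 3w₀L/20 = 3·13·16/20 = 156/5 kN
  M_A = w₀L²/30 = 13·16²/30 = 1664/15 kN·m
  R_B = 7w₀L/20 = 7·13·16/20 = 364/5 kN
  M_B = -w₀L²/20 = -13·16²/20 = -832/5 kN·m
Superposition: R_A = 956/5 kN, M_A = 2688/5 kN·m, R_B = 1164/5 kN, M_B = -8896/15 kN·m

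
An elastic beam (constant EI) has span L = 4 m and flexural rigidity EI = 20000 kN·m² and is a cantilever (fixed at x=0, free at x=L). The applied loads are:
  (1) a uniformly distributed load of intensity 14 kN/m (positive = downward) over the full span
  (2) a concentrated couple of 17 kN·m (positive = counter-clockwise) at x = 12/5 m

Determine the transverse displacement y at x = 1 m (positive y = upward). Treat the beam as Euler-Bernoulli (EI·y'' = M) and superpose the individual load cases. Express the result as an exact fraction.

y(1) = -31/16000 m

Load 1 — uniform load w=14 kN/m over full span:
  y_1 = -wx²(x²-4Lx+6L²)/(24EI) = -14·1²·(1²-4·4·1+6·4²)/(24·20000) = -189/80000 m
Load 2 — applied couple M₀=17 kN·m at a=12/5 m (b=L-a=8/5):
  y_2 = M₀x²/(2EI)  [x≤a] = 17·1²/(2·20000) = 17/40000 m
Superposition: y = Σ y_i = -31/16000 m ≈ -0.001937 m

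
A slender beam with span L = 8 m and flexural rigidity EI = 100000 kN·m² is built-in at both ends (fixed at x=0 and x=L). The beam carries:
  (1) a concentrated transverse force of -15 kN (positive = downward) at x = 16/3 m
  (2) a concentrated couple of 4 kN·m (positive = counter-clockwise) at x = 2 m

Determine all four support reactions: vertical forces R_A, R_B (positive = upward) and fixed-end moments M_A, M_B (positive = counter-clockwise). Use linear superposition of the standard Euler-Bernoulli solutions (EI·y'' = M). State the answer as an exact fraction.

R_A = -479/144 kN, M_A = -347/36 kN·m, R_B = -1681/144 kN, M_B = 685/36 kN·m

Load 1 — point force P=-15 kN at a=16/3 m (b=L-a=8/3):
  R_A = Pb²(3a+b)/L³ = (-15)·(8/3)²·(3·(16/3)+(8/3))/8³ = -35/9 kN
  M_A = Pab²/L² = (-15)·(16/3)·(8/3)²/8² = -80/9 kN·m
  R_B = Pa²(a+3b)/L³ = (-15)·(16/3)²·((16/3)+3·(8/3))/8³ = -100/9 kN
  M_B = -Pa²b/L² = -(-15)·(16/3)²·(8/3)/8² = 160/9 kN·m
Load 2 — applied couple M₀=4 kN·m at a=2 m (b=L-a=6):
  R_A = 6M₀ab/L³ = 6·4·2·6/8³ = 9/16 kN
  M_A = M₀b(2a-b)/L² = 4·6·(2·2-6)/8² = -3/4 kN·m
  R_B = -6M₀ab/L³ = -6·4·2·6/8³ = -9/16 kN
  M_B = M₀a(2b-a)/L² = 4·2·(2·6-2)/8² = 5/4 kN·m
Superposition: R_A = -479/144 kN, M_A = -347/36 kN·m, R_B = -1681/144 kN, M_B = 685/36 kN·m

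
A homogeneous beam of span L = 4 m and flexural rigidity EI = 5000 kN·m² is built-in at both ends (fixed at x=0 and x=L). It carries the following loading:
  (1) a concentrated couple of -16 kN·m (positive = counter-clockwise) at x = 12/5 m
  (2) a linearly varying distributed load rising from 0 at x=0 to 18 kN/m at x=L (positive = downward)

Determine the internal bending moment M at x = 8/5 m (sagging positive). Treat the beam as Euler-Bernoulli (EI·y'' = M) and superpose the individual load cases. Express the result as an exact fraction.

Load 1 — applied couple M₀=-16 kN·m at a=12/5 m (b=L-a=8/5):
  M_1 = R_Ax - M_A  [x≤a] with R_A=-144/25, M_A=-128/25 = (-144/25)·(8/5) - (-128/25) = -512/125 kN·m
Load 2 — triangular load w₀=18 kN/m (0→w₀ over full span):
  M_2 = 3w₀Lx/20 - w₀L²/30 - w₀x³/(6L) = 3·18·4·(8/5)/20 - 18·4²/30 - 18·(8/5)³/(6·4) = 576/125 kN·m
Superposition: M = Σ M_i = 64/125 kN·m ≈ 0.512000 kN·m

M(8/5) = 64/125 kN·m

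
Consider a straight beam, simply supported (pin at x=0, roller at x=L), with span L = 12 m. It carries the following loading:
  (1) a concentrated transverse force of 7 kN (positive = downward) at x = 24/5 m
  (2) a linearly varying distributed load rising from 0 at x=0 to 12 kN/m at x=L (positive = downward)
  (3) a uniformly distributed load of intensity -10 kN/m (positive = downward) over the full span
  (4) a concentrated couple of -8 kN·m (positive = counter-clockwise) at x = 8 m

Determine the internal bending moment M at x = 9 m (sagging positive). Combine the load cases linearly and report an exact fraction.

Load 1 — point force P=7 kN at a=24/5 m (b=L-a=36/5):
  M_1 = Pa(L-x)/L  [x>a] = 7·(24/5)·(12-9)/12 = 42/5 kN·m
Load 2 — triangular load w₀=12 kN/m (0→w₀ over full span):
  M_2 = w₀Lx/6 - w₀x³/(6L) = 12·12·9/6 - 12·9³/(6·12) = 189/2 kN·m
Load 3 — uniform load w=-10 kN/m over full span:
  M_3 = wx(L-x)/2 = (-10)·9·(12-9)/2 = -135 kN·m
Load 4 — applied couple M₀=-8 kN·m at a=8 m (b=L-a=4):
  M_4 = M₀x/L - M₀  [x>a] = (-8)·9/12 - (-8) = 2 kN·m
Superposition: M = Σ M_i = -301/10 kN·m ≈ -30.100000 kN·m

M(9) = -301/10 kN·m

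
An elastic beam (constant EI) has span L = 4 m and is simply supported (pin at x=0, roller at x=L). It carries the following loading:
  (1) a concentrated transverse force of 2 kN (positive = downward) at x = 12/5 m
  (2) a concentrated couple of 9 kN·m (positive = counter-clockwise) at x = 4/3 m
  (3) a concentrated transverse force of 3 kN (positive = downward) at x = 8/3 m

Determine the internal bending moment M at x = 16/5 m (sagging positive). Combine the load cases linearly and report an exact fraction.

M(16/5) = 19/25 kN·m

Load 1 — point force P=2 kN at a=12/5 m (b=L-a=8/5):
  M_1 = Pa(L-x)/L  [x>a] = 2·(12/5)·(4-(16/5))/4 = 24/25 kN·m
Load 2 — applied couple M₀=9 kN·m at a=4/3 m (b=L-a=8/3):
  M_2 = M₀x/L - M₀  [x>a] = 9·(16/5)/4 - 9 = -9/5 kN·m
Load 3 — point force P=3 kN at a=8/3 m (b=L-a=4/3):
  M_3 = Pa(L-x)/L  [x>a] = 3·(8/3)·(4-(16/5))/4 = 8/5 kN·m
Superposition: M = Σ M_i = 19/25 kN·m ≈ 0.760000 kN·m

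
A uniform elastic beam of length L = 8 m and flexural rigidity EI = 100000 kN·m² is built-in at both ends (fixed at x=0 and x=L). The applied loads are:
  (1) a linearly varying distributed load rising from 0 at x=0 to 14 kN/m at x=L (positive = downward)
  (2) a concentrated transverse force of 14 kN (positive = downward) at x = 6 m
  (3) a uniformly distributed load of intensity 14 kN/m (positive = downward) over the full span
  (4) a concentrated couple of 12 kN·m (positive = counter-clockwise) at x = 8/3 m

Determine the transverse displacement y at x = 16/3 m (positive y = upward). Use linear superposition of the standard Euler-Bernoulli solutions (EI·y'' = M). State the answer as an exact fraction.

Load 1 — triangular load w₀=14 kN/m (0→w₀ over full span):
  y_1 = -w₀x²(L-x)²(x+2L)/(120LEI) = -14·(16/3)²·(8-(16/3))²·((16/3)+2·8)/(120·8·100000) = -7168/11390625 m
Load 2 — point force P=14 kN at a=6 m (b=L-a=2):
  y_2 = -Pb²x²(3aL-(3a+b)x)/(6L³EI)  [x≤a] = -14·2²·(16/3)²·(3·6·8-(3·6+2)·(16/3))/(6·8³·100000) = -49/253125 m
Load 3 — uniform load w=14 kN/m over full span:
  y_3 = -wx²(L-x)²/(24EI) = -14·(16/3)²·(8-(16/3))²/(24·100000) = -896/759375 m
Load 4 — applied couple M₀=12 kN·m at a=8/3 m (b=L-a=16/3):
  y_4 = (R_Ax³/6 - M_Ax²/2 - M₀(x-a)²/2)/EI  [x>a] with R_A=2, M_A=0 = (2·(16/3)³/6 - 0·(16/3)²/2 - 12·((16/3)-(8/3))²/2)/100000 = 4/50625 m
Superposition: y = Σ y_i = -21913/11390625 m ≈ -0.001924 m

y(16/3) = -21913/11390625 m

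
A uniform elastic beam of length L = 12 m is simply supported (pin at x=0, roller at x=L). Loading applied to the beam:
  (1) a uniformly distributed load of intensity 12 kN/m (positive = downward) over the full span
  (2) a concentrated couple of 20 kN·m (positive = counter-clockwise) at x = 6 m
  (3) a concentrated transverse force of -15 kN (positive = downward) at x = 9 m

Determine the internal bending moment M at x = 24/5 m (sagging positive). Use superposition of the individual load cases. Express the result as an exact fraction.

Load 1 — uniform load w=12 kN/m over full span:
  M_1 = wx(L-x)/2 = 12·(24/5)·(12-(24/5))/2 = 5184/25 kN·m
Load 2 — applied couple M₀=20 kN·m at a=6 m (b=L-a=6):
  M_2 = M₀x/L  [x≤a] = 20·(24/5)/12 = 8 kN·m
Load 3 — point force P=-15 kN at a=9 m (b=L-a=3):
  M_3 = Pbx/L  [x≤a] = (-15)·3·(24/5)/12 = -18 kN·m
Superposition: M = Σ M_i = 4934/25 kN·m ≈ 197.360000 kN·m

M(24/5) = 4934/25 kN·m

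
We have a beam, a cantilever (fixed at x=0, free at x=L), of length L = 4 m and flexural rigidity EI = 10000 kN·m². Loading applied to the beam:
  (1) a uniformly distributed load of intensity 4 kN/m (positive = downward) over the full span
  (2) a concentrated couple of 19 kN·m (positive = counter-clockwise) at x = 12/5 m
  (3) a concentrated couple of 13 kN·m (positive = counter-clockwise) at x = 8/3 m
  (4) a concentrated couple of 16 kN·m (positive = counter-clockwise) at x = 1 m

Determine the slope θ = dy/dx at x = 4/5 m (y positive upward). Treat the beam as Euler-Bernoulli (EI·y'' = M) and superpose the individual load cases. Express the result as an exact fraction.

θ(4/5) = 412/234375 rad

Load 1 — uniform load w=4 kN/m over full span:
  θ_1 = -wx(x²-3Lx+3L²)/(6EI) = -4·(4/5)·((4/5)²-3·4·(4/5)+3·4²)/(6·10000) = -488/234375 rad
Load 2 — applied couple M₀=19 kN·m at a=12/5 m (b=L-a=8/5):
  θ_2 = M₀x/EI  [x≤a] = 19·(4/5)/10000 = 19/12500 rad
Load 3 — applied couple M₀=13 kN·m at a=8/3 m (b=L-a=4/3):
  θ_3 = M₀x/EI  [x≤a] = 13·(4/5)/10000 = 13/12500 rad
Load 4 — applied couple M₀=16 kN·m at a=1 m (b=L-a=3):
  θ_4 = M₀x/EI  [x≤a] = 16·(4/5)/10000 = 4/3125 rad
Superposition: θ = Σ θ_i = 412/234375 rad ≈ 0.001758 rad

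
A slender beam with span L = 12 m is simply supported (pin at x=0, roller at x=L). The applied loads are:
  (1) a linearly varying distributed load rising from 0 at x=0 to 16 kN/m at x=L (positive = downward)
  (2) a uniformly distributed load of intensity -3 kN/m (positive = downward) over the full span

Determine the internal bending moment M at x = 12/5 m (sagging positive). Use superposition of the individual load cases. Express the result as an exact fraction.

Load 1 — triangular load w₀=16 kN/m (0→w₀ over full span):
  M_1 = w₀Lx/6 - w₀x³/(6L) = 16·12·(12/5)/6 - 16·(12/5)³/(6·12) = 9216/125 kN·m
Load 2 — uniform load w=-3 kN/m over full span:
  M_2 = wx(L-x)/2 = (-3)·(12/5)·(12-(12/5))/2 = -864/25 kN·m
Superposition: M = Σ M_i = 4896/125 kN·m ≈ 39.168000 kN·m

M(12/5) = 4896/125 kN·m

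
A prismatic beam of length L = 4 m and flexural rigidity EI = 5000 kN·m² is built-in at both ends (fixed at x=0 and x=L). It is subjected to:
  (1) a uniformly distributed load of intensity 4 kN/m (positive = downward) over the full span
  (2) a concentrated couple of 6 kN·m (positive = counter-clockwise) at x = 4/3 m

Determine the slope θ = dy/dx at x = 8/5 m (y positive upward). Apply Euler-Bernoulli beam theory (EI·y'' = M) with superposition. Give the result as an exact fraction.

θ(8/5) = -1/78125 rad

Load 1 — uniform load w=4 kN/m over full span:
  θ_1 = -wx(L-x)(L-2x)/(12EI) = -4·(8/5)·(4-(8/5))·(4-2·(8/5))/(12·5000) = -16/78125 rad
Load 2 — applied couple M₀=6 kN·m at a=4/3 m (b=L-a=8/3):
  θ_2 = (R_Ax²/2 - M_Ax - M₀(x-a))/EI  [x>a] with R_A=2, M_A=0 = (2·(8/5)²/2 - 0·(8/5) - 6·((8/5)-(4/3)))/5000 = 3/15625 rad
Superposition: θ = Σ θ_i = -1/78125 rad ≈ -0.000013 rad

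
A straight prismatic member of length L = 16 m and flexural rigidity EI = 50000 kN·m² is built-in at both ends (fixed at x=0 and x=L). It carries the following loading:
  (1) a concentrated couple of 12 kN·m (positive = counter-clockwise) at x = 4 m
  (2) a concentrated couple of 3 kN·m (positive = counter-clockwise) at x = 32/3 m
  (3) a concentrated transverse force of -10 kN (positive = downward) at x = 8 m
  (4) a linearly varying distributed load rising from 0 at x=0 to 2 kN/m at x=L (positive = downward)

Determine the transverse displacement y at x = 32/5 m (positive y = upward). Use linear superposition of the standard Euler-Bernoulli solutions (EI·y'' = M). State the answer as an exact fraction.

Load 1 — applied couple M₀=12 kN·m at a=4 m (b=L-a=12):
  y_1 = (R_Ax³/6 - M_Ax²/2 - M₀(x-a)²/2)/EI  [x>a] with R_A=27/32, M_A=-9/4 = ((27/32)·(32/5)³/6 - (-9/4)·(32/5)²/2 - 12·((32/5)-4)²/2)/50000 = 378/390625 m
Load 2 — applied couple M₀=3 kN·m at a=32/3 m (b=L-a=16/3):
  y_2 = (R_Ax³/6 - M_Ax²/2)/EI  [x≤a] with R_A=1/4, M_A=1 = ((1/4)·(32/5)³/6 - 1·(32/5)²/2)/50000 = -224/1171875 m
Load 3 — point force P=-10 kN at a=8 m (b=L-a=8):
  y_3 = -Pb²x²(3aL-(3a+b)x)/(6L³EI)  [x≤a] = -(-10)·8²·(32/5)²·(3·8·16-(3·8+8)·(32/5))/(6·16³·50000) = 896/234375 m
Load 4 — triangular load w₀=2 kN/m (0→w₀ over full span):
  y_4 = -w₀x²(L-x)²(x+2L)/(120LEI) = -2·(32/5)²·(16-(32/5))²·((32/5)+2·16)/(120·16·50000) = -147456/48828125 m
Superposition: y = Σ y_i = 231382/146484375 m ≈ 0.001580 m

y(32/5) = 231382/146484375 m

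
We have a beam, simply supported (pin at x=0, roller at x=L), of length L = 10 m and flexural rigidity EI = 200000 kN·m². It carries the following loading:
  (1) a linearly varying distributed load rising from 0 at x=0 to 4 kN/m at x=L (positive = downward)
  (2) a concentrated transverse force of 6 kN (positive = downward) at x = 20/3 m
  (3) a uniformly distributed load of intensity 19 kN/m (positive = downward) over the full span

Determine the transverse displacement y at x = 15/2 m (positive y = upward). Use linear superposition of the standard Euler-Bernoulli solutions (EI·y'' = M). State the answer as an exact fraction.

Load 1 — triangular load w₀=4 kN/m (0→w₀ over full span):
  y_1 = -w₀x(7L⁴-10L²x²+3x⁴)/(360LEI) = -4·(15/2)·(7·10⁴-10·10²·(15/2)²+3·(15/2)⁴)/(360·10·200000) = -119/122880 m
Load 2 — point force P=6 kN at a=20/3 m (b=L-a=10/3):
  y_2 = -Pa(L-x)(2Lx-a²-x²)/(6LEI)  [x>a] = -6·(20/3)·(10-(15/2))·(2·10·(15/2)-(20/3)²-(15/2)²)/(6·10·200000) = -71/172800 m
Load 3 — uniform load w=19 kN/m over full span:
  y_3 = -wx(L³-2Lx²+x³)/(24EI) = -19·(15/2)·(10³-2·10·(15/2)²+(15/2)³)/(24·200000) = -361/40960 m
Superposition: y = Σ y_i = -28181/2764800 m ≈ -0.010193 m

y(15/2) = -28181/2764800 m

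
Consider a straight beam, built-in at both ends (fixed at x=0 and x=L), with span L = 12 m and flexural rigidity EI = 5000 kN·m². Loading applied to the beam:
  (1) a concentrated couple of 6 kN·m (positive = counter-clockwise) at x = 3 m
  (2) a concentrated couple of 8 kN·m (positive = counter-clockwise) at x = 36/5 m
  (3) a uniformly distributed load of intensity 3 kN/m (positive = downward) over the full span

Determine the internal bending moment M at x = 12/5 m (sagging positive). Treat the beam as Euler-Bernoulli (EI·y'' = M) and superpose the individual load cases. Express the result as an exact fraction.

M(12/5) = 779/1000 kN·m

Load 1 — applied couple M₀=6 kN·m at a=3 m (b=L-a=9):
  M_1 = R_Ax - M_A  [x≤a] with R_A=9/16, M_A=-9/8 = (9/16)·(12/5) - (-9/8) = 99/40 kN·m
Load 2 — applied couple M₀=8 kN·m at a=36/5 m (b=L-a=24/5):
  M_2 = R_Ax - M_A  [x≤a] with R_A=24/25, M_A=64/25 = (24/25)·(12/5) - (64/25) = -32/125 kN·m
Load 3 — uniform load w=3 kN/m over full span:
  M_3 = wLx/2 - wL²/12 - wx²/2 = 3·12·(12/5)/2 - 3·12²/12 - 3·(12/5)²/2 = -36/25 kN·m
Superposition: M = Σ M_i = 779/1000 kN·m ≈ 0.779000 kN·m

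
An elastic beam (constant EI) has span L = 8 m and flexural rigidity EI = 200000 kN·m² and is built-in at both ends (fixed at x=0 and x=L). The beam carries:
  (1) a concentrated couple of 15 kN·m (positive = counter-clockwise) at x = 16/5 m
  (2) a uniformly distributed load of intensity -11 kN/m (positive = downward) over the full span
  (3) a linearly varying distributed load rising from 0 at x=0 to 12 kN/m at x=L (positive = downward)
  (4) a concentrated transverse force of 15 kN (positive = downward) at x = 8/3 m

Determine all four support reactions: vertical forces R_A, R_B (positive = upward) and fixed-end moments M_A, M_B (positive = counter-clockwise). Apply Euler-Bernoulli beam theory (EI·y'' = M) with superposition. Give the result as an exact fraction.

R_A = -1421/90 kN, M_A = -607/45 kN·m, R_B = -829/90 kN, M_B = 728/45 kN·m

Load 1 — applied couple M₀=15 kN·m at a=16/5 m (b=L-a=24/5):
  R_A = 6M₀ab/L³ = 6·15·(16/5)·(24/5)/8³ = 27/10 kN
  M_A = M₀b(2a-b)/L² = 15·(24/5)·(2·(16/5)-(24/5))/8² = 9/5 kN·m
  R_B = -6M₀ab/L³ = -6·15·(16/5)·(24/5)/8³ = -27/10 kN
  M_B = M₀a(2b-a)/L² = 15·(16/5)·(2·(24/5)-(16/5))/8² = 24/5 kN·m
Load 2 — uniform load w=-11 kN/m over full span:
  R_A = wL/2 = (-11)·8/2 = -44 kN
  M_A = wL²/12 = (-11)·8²/12 = -176/3 kN·m
  R_B = wL/2 = (-11)·8/2 = -44 kN
  M_B = -wL²/12 = -(-11)·8²/12 = 176/3 kN·m
Load 3 — triangular load w₀=12 kN/m (0→w₀ over full span):
  R_A = 3w₀L/20 = 3·12·8/20 = 72/5 kN
  M_A = w₀L²/30 = 12·8²/30 = 128/5 kN·m
  R_B = 7w₀L/20 = 7·12·8/20 = 168/5 kN
  M_B = -w₀L²/20 = -12·8²/20 = -192/5 kN·m
Load 4 — point force P=15 kN at a=8/3 m (b=L-a=16/3):
  R_A = Pb²(3a+b)/L³ = 15·(16/3)²·(3·(8/3)+(16/3))/8³ = 100/9 kN
  M_A = Pab²/L² = 15·(8/3)·(16/3)²/8² = 160/9 kN·m
  R_B = Pa²(a+3b)/L³ = 15·(8/3)²·((8/3)+3·(16/3))/8³ = 35/9 kN
  M_B = -Pa²b/L² = -15·(8/3)²·(16/3)/8² = -80/9 kN·m
Superposition: R_A = -1421/90 kN, M_A = -607/45 kN·m, R_B = -829/90 kN, M_B = 728/45 kN·m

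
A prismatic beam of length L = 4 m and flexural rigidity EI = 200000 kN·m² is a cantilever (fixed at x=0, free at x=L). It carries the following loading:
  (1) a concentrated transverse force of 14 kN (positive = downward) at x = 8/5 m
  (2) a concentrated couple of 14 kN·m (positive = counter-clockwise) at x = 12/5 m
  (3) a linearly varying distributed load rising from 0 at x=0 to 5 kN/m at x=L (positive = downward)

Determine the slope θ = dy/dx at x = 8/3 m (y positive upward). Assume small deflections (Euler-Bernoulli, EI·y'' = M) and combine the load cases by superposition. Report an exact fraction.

θ(8/3) = -17093/151875000 rad

Load 1 — point force P=14 kN at a=8/5 m (b=L-a=12/5):
  θ_1 = -Pa²/(2EI)  [x>a] = -14·(8/5)²/(2·200000) = -7/78125 rad
Load 2 — applied couple M₀=14 kN·m at a=12/5 m (b=L-a=8/5):
  θ_2 = M₀a/EI  [x>a] = 14·(12/5)/200000 = 21/125000 rad
Load 3 — triangular load w₀=5 kN/m (0→w₀ over full span):
  θ_3 = (w₀Lx²/4-w₀L²x/3-w₀x⁴/(24L))/EI = (5·4·(8/3)²/4-5·4²·(8/3)/3-5·(8/3)⁴/(24·4))/200000 = -29/151875 rad
Superposition: θ = Σ θ_i = -17093/151875000 rad ≈ -0.000113 rad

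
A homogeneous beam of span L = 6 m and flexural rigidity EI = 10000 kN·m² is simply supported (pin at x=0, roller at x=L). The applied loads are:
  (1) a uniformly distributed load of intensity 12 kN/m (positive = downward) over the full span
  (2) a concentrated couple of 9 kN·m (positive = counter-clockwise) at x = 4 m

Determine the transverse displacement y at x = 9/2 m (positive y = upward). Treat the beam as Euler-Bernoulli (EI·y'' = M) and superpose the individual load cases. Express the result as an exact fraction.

Load 1 — uniform load w=12 kN/m over full span:
  y_1 = -wx(L³-2Lx²+x³)/(24EI) = -12·(9/2)·(6³-2·6·(9/2)²+(9/2)³)/(24·10000) = -4617/320000 m
Load 2 — applied couple M₀=9 kN·m at a=4 m (b=L-a=2):
  y_2 = (M₀x³/(6L)-M₀(x-a)²/2+C₁x)/EI  [x>a] with C₁=M₀(3b²-L²)/(6L)=-6 = (9·(9/2)³/(6·6)-9·((9/2)-4)²/2+(-6)·(9/2))/10000 = -171/320000 m
Superposition: y = Σ y_i = -1197/80000 m ≈ -0.014963 m

y(9/2) = -1197/80000 m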